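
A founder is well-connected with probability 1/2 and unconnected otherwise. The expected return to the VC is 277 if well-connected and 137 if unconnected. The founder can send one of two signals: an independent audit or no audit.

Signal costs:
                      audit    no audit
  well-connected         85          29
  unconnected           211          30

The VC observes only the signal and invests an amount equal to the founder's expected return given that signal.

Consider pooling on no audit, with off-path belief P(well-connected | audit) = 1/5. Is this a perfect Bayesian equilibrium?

Yes

On the equilibrium path (no audit) the VC holds the prior 1/2 and pays 1/2·277 + 1/2·137 = 207. Off-path (audit) belief 1/5 gives 1/5·277 + 4/5·137 = 165.
Well-connected: no audit gives 207 − 29 = 178; audit gives 165 − 85 = 80. Stays. ✓
Unconnected: no audit gives 207 − 30 = 177; audit gives 165 − 211 = -46. Stays. ✓
Beliefs are Bayes-consistent on-path and both types best-respond.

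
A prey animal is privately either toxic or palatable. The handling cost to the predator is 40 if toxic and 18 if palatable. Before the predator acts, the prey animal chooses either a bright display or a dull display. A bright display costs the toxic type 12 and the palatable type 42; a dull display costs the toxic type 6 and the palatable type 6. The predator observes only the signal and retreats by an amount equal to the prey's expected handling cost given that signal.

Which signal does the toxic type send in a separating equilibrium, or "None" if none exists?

Try toxic → bright display, palatable → dull display:
  If types separate, bright display earns payment 40 and dull display earns 18.
  Toxic: bright display gives 40 − 12 = 28; dull display gives 18 − 6 = 12. No deviation. ✓
  Palatable: dull display gives 18 − 6 = 12; bright display gives 40 − 42 = -2. No deviation. ✓
Both hold — the toxic type sends bright display.

bright display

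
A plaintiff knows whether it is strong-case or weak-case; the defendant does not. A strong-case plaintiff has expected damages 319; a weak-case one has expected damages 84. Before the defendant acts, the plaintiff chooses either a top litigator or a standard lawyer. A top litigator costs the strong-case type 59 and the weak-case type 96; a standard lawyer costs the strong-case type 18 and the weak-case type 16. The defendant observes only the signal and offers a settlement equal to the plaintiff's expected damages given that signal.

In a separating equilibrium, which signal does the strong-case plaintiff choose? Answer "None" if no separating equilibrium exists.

Try strong-case → top litigator, weak-case → standard lawyer:
  If types separate, top litigator earns payment 319 and standard lawyer earns 84.
  Strong-case: top litigator gives 319 − 59 = 260; standard lawyer gives 84 − 18 = 66. No deviation. ✓
  Weak-case: standard lawyer gives 84 − 16 = 68; top litigator gives 319 − 96 = 223. Would deviate. ✗
Try strong-case → standard lawyer, weak-case → top litigator:
  If types separate, standard lawyer earns payment 319 and top litigator earns 84.
  Strong-case: standard lawyer gives 319 − 18 = 301; top litigator gives 84 − 59 = 25. No deviation. ✓
  Weak-case: top litigator gives 84 − 96 = -12; standard lawyer gives 319 − 16 = 303. Would deviate. ✗
Neither assignment is incentive-compatible.

None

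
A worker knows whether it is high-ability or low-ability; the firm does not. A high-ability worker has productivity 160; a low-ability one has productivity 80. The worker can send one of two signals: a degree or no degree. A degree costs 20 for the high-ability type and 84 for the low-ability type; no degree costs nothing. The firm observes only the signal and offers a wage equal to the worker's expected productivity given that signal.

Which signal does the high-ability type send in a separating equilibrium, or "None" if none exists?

degree

Try high-ability → degree, low-ability → no degree:
  If types separate, degree earns payment 160 and no degree earns 80.
  High-ability: degree gives 160 − 20 = 140; no degree gives 80 − 0 = 80. No deviation. ✓
  Low-ability: no degree gives 80 − 0 = 80; degree gives 160 − 84 = 76. No deviation. ✓
Both hold — the high-ability type sends degree.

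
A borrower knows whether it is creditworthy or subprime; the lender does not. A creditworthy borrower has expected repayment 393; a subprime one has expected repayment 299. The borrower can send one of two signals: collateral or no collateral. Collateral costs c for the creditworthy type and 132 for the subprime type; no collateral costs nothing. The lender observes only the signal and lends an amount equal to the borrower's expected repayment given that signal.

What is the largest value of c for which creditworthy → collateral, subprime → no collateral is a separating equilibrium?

Under separation: collateral → creditworthy (pays 393); no collateral → subprime (pays 299).
Subprime: 299 − 0 = 299 ≥ 393 − 132 = 261. Holds regardless of c. ✓
Creditworthy: 393 − c ≥ 299 − 0, so c ≤ 393 − 299 = 94.

94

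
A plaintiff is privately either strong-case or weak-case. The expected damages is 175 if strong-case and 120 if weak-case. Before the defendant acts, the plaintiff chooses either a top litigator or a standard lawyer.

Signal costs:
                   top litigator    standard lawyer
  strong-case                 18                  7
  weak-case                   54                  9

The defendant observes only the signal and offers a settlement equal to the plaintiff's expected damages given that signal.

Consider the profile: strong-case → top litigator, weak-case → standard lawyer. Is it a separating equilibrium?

No

Under separation the defendant infers type exactly: top litigator → strong-case (pays 175), standard lawyer → weak-case (pays 120).
Strong-case: top litigator gives 175 − 18 = 157; standard lawyer gives 120 − 7 = 113. No deviation. ✓
Weak-case: standard lawyer gives 120 − 9 = 111; top litigator gives 175 − 54 = 121. Would deviate. ✗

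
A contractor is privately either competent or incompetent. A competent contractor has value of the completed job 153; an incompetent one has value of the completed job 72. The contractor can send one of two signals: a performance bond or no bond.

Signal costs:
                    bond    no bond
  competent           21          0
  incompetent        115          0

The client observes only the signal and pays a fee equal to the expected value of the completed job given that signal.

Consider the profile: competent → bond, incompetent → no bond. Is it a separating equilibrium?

Yes

If types separate, bond earns payment 153 and no bond earns 72.
Competent: bond gives 153 − 21 = 132; no bond gives 72 − 0 = 72. No deviation. ✓
Incompetent: no bond gives 72 − 0 = 72; bond gives 153 − 115 = 38. No deviation. ✓
Neither type gains from mimicking the other.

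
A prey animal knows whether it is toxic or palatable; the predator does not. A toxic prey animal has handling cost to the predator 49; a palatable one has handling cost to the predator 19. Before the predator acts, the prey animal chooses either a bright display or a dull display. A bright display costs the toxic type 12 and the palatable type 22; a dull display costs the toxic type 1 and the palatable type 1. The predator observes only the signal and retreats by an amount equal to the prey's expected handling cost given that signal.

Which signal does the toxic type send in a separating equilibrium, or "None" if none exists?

None

Try toxic → bright display, palatable → dull display:
  Under separation the predator infers type exactly: bright display → toxic (pays 49), dull display → palatable (pays 19).
  Toxic: bright display gives 49 − 12 = 37; dull display gives 19 − 1 = 18. No deviation. ✓
  Palatable: dull display gives 19 − 1 = 18; bright display gives 49 − 22 = 27. Would deviate. ✗
Try toxic → dull display, palatable → bright display:
  Under separation the predator infers type exactly: dull display → toxic (pays 49), bright display → palatable (pays 19).
  Toxic: dull display gives 49 − 1 = 48; bright display gives 19 − 12 = 7. No deviation. ✓
  Palatable: bright display gives 19 − 22 = -3; dull display gives 49 − 1 = 48. Would deviate. ✗
Neither assignment is incentive-compatible.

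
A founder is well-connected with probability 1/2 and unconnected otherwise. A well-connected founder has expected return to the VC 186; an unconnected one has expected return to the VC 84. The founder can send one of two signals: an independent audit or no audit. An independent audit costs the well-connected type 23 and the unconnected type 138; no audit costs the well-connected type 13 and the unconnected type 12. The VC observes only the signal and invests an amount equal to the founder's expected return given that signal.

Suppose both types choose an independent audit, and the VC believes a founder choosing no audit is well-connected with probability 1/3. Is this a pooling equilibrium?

No

On the equilibrium path (audit) the VC holds the prior 1/2 and pays 1/2·186 + 1/2·84 = 135. Off-path (no audit) belief 1/3 gives 1/3·186 + 2/3·84 = 118.
Well-connected: audit gives 135 − 23 = 112; no audit gives 118 − 13 = 105. Stays. ✓
Unconnected: audit gives 135 − 138 = -3; no audit gives 118 − 12 = 106. Deviates. ✗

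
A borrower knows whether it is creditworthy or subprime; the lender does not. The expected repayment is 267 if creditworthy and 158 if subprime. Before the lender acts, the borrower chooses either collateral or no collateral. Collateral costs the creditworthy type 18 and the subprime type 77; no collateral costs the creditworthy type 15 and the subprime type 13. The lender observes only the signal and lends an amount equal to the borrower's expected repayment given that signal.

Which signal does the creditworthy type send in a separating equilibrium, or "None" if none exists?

None

Try creditworthy → collateral, subprime → no collateral:
  Under separation the lender infers type exactly: collateral → creditworthy (pays 267), no collateral → subprime (pays 158).
  Creditworthy: collateral gives 267 − 18 = 249; no collateral gives 158 − 15 = 143. No deviation. ✓
  Subprime: no collateral gives 158 − 13 = 145; collateral gives 267 − 77 = 190. Would deviate. ✗
Try creditworthy → no collateral, subprime → collateral:
  Under separation the lender infers type exactly: no collateral → creditworthy (pays 267), collateral → subprime (pays 158).
  Creditworthy: no collateral gives 267 − 15 = 252; collateral gives 158 − 18 = 140. No deviation. ✓
  Subprime: collateral gives 158 − 77 = 81; no collateral gives 267 − 13 = 254. Would deviate. ✗
Neither assignment is incentive-compatible.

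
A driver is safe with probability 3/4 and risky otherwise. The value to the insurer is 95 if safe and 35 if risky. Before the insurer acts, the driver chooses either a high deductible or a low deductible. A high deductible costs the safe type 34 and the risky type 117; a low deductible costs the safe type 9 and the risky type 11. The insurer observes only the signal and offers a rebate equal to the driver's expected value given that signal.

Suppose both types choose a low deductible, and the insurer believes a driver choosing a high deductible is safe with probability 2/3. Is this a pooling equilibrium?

At the pooled signal (low deductible) the insurer holds the prior 3/4 and pays 3/4·95 + 1/4·35 = 80. Off-path (high deductible) belief 2/3 gives 2/3·95 + 1/3·35 = 75.
Safe: low deductible gives 80 − 9 = 71; high deductible gives 75 − 34 = 41. Stays. ✓
Risky: low deductible gives 80 − 11 = 69; high deductible gives 75 − 117 = -42. Stays. ✓

Yes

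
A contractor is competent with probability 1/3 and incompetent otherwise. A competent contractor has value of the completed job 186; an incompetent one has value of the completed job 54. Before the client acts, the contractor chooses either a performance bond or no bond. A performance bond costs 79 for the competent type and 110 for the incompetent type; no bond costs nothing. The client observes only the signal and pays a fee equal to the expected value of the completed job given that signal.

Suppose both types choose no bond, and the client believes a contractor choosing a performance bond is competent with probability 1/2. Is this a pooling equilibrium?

At the pooled signal (no bond) the client holds the prior 1/3 and pays 1/3·186 + 2/3·54 = 98. Off-path (bond) belief 1/2 gives 1/2·186 + 1/2·54 = 120.
Competent: no bond gives 98 − 0 = 98; bond gives 120 − 79 = 41. Stays. ✓
Incompetent: no bond gives 98 − 0 = 98; bond gives 120 − 110 = 10. Stays. ✓

Yes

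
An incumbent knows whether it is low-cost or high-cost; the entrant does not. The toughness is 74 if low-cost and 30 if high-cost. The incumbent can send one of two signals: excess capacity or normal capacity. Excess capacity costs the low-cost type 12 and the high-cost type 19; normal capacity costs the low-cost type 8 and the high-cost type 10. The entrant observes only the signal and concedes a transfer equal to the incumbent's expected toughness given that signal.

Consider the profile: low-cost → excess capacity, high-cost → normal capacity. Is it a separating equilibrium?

Under separation the entrant infers type exactly: excess capacity → low-cost (pays 74), normal capacity → high-cost (pays 30).
Low-cost: excess capacity gives 74 − 12 = 62; normal capacity gives 30 − 8 = 22. No deviation. ✓
High-cost: normal capacity gives 30 − 10 = 20; excess capacity gives 74 − 19 = 55. Would deviate. ✗

No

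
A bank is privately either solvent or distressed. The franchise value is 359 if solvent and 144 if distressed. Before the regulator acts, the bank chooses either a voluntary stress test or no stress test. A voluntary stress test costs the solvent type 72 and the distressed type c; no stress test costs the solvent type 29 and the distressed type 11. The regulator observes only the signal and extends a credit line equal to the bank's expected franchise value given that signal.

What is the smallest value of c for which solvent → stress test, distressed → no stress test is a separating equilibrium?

Under separation: stress test → solvent (pays 359); no stress test → distressed (pays 144).
Solvent: 359 − 72 = 287 ≥ 144 − 29 = 115. Holds regardless of c. ✓
Distressed: 144 − 11 ≥ 359 − c, so c ≥ 359 − 133 = 226.

226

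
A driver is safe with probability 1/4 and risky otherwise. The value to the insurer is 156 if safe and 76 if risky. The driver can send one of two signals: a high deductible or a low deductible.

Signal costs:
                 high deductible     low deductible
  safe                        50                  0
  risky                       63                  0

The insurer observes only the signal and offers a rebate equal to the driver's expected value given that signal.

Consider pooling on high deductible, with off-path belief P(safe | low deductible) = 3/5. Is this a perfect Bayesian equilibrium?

No

On the equilibrium path (high deductible) the insurer holds the prior 1/4 and pays 1/4·156 + 3/4·76 = 96. Off-path (low deductible) belief 3/5 gives 3/5·156 + 2/5·76 = 124.
Safe: high deductible gives 96 − 50 = 46; low deductible gives 124 − 0 = 124. Deviates. ✗
Risky: high deductible gives 96 − 63 = 33; low deductible gives 124 − 0 = 124. Deviates. ✗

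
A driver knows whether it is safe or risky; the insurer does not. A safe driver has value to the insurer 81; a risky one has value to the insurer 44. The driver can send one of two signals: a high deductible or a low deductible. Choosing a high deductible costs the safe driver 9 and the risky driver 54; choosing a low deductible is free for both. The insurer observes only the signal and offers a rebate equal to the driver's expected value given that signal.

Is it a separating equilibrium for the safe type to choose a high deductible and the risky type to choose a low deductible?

Under separation the insurer infers type exactly: high deductible → safe (pays 81), low deductible → risky (pays 44).
Safe: high deductible gives 81 − 9 = 72; low deductible gives 44 − 0 = 44. No deviation. ✓
Risky: low deductible gives 44 − 0 = 44; high deductible gives 81 − 54 = 27. No deviation. ✓
Neither type gains from mimicking the other.

Yes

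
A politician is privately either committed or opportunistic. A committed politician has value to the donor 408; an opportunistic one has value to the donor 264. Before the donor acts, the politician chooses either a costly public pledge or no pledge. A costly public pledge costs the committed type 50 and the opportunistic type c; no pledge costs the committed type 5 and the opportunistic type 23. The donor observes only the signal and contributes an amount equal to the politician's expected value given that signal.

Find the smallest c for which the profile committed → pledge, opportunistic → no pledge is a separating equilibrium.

167

Under separation: pledge → committed (pays 408); no pledge → opportunistic (pays 264).
Committed: 408 − 50 = 358 ≥ 264 − 5 = 259. Holds regardless of c. ✓
Opportunistic: 264 − 23 ≥ 408 − c, so c ≥ 408 − 241 = 167.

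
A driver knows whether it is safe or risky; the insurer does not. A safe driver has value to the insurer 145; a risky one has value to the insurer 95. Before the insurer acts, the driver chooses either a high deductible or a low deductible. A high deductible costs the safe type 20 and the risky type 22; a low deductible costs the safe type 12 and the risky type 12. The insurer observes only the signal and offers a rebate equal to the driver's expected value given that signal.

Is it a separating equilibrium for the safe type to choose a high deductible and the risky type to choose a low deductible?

Under separation the insurer infers type exactly: high deductible → safe (pays 145), low deductible → risky (pays 95).
Safe: high deductible gives 145 − 20 = 125; low deductible gives 95 − 12 = 83. No deviation. ✓
Risky: low deductible gives 95 − 12 = 83; high deductible gives 145 − 22 = 123. Would deviate. ✗

No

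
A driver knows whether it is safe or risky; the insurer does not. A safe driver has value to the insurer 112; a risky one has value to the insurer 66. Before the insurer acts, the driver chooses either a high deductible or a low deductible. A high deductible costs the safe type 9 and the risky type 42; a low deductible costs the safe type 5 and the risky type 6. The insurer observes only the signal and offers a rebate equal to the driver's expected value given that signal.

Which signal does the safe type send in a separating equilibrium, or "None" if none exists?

Try safe → high deductible, risky → low deductible:
  If types separate, high deductible earns payment 112 and low deductible earns 66.
  Safe: high deductible gives 112 − 9 = 103; low deductible gives 66 − 5 = 61. No deviation. ✓
  Risky: low deductible gives 66 − 6 = 60; high deductible gives 112 − 42 = 70. Would deviate. ✗
Try safe → low deductible, risky → high deductible:
  If types separate, low deductible earns payment 112 and high deductible earns 66.
  Safe: low deductible gives 112 − 5 = 107; high deductible gives 66 − 9 = 57. No deviation. ✓
  Risky: high deductible gives 66 − 42 = 24; low deductible gives 112 − 6 = 106. Would deviate. ✗
Neither assignment is incentive-compatible.

None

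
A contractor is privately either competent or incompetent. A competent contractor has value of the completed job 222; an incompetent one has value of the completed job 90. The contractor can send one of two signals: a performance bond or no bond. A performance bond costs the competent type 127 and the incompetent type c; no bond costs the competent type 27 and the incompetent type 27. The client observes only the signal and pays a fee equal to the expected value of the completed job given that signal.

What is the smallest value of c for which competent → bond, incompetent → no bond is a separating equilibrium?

Under separation: bond → competent (pays 222); no bond → incompetent (pays 90).
Competent: 222 − 127 = 95 ≥ 90 − 27 = 63. Holds regardless of c. ✓
Incompetent: 90 − 27 ≥ 222 − c, so c ≥ 222 − 63 = 159.

159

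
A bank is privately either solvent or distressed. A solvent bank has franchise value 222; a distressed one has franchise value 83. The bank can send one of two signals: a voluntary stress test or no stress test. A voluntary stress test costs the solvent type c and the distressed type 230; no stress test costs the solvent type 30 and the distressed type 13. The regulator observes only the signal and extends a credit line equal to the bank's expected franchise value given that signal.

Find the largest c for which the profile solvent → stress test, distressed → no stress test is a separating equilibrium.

169

Under separation: stress test → solvent (pays 222); no stress test → distressed (pays 83).
Distressed: 83 − 13 = 70 ≥ 222 − 230 = -8. Holds regardless of c. ✓
Solvent: 222 − c ≥ 83 − 30, so c ≤ 222 − 53 = 169.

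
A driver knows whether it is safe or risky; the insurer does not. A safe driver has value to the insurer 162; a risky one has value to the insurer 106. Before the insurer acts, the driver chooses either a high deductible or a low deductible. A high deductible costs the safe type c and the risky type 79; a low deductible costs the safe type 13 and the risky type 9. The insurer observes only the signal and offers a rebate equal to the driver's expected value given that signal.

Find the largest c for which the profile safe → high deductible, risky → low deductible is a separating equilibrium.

69

Under separation: high deductible → safe (pays 162); low deductible → risky (pays 106).
Risky: 106 − 9 = 97 ≥ 162 − 79 = 83. Holds regardless of c. ✓
Safe: 162 − c ≥ 106 − 13, so c ≤ 162 − 93 = 69.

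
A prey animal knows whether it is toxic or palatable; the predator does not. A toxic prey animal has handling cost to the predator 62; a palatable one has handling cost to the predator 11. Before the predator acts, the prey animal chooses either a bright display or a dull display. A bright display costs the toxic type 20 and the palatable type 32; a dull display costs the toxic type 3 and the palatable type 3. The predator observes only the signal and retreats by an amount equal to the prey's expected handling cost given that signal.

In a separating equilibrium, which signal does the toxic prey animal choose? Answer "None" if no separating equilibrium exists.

Try toxic → bright display, palatable → dull display:
  If types separate, bright display earns payment 62 and dull display earns 11.
  Toxic: bright display gives 62 − 20 = 42; dull display gives 11 − 3 = 8. No deviation. ✓
  Palatable: dull display gives 11 − 3 = 8; bright display gives 62 − 32 = 30. Would deviate. ✗
Try toxic → dull display, palatable → bright display:
  If types separate, dull display earns payment 62 and bright display earns 11.
  Toxic: dull display gives 62 − 3 = 59; bright display gives 11 − 20 = -9. No deviation. ✓
  Palatable: bright display gives 11 − 32 = -21; dull display gives 62 − 3 = 59. Would deviate. ✗
Neither assignment is incentive-compatible.

None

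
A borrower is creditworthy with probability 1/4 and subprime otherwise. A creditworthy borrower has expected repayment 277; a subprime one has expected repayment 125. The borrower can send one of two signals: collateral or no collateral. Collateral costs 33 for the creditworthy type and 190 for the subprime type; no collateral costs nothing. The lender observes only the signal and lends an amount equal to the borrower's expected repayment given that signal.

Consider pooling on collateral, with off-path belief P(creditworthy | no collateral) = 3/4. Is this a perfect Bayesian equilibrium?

No

At the pooled signal (collateral) the lender holds the prior 1/4 and pays 1/4·277 + 3/4·125 = 163. Off-path (no collateral) belief 3/4 gives 3/4·277 + 1/4·125 = 239.
Creditworthy: collateral gives 163 − 33 = 130; no collateral gives 239 − 0 = 239. Deviates. ✗
Subprime: collateral gives 163 − 190 = -27; no collateral gives 239 − 0 = 239. Deviates. ✗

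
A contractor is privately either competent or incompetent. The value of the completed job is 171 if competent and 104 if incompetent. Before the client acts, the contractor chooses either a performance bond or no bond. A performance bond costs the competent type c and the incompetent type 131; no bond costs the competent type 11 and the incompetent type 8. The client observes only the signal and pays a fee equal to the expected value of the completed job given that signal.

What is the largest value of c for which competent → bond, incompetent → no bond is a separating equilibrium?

Under separation: bond → competent (pays 171); no bond → incompetent (pays 104).
Incompetent: 104 − 8 = 96 ≥ 171 − 131 = 40. Holds regardless of c. ✓
Competent: 171 − c ≥ 104 − 11, so c ≤ 171 − 93 = 78.

78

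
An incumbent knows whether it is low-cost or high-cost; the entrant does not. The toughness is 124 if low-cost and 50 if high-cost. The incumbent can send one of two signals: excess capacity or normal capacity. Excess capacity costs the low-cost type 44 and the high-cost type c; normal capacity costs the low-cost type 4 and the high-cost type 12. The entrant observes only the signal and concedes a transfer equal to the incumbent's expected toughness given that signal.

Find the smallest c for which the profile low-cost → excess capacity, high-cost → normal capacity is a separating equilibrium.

Under separation: excess capacity → low-cost (pays 124); normal capacity → high-cost (pays 50).
Low-cost: 124 − 44 = 80 ≥ 50 − 4 = 46. Holds regardless of c. ✓
High-cost: 50 − 12 ≥ 124 − c, so c ≥ 124 − 38 = 86.

86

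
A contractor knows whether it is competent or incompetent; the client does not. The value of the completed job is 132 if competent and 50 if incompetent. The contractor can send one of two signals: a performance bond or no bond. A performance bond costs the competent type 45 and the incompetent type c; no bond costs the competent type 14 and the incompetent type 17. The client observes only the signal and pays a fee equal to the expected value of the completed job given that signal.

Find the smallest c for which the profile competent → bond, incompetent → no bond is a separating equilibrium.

99

Under separation: bond → competent (pays 132); no bond → incompetent (pays 50).
Competent: 132 − 45 = 87 ≥ 50 − 14 = 36. Holds regardless of c. ✓
Incompetent: 50 − 17 ≥ 132 − c, so c ≥ 132 − 33 = 99.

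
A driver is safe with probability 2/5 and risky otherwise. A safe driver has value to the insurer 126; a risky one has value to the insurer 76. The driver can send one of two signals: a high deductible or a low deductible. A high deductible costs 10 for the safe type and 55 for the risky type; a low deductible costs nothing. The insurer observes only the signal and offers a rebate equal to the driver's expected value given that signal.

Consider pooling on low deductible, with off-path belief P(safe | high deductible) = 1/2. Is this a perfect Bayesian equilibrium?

Yes

On the equilibrium path (low deductible) the insurer holds the prior 2/5 and pays 2/5·126 + 3/5·76 = 96. Off-path (high deductible) belief 1/2 gives 1/2·126 + 1/2·76 = 101.
Safe: low deductible gives 96 − 0 = 96; high deductible gives 101 − 10 = 91. Stays. ✓
Risky: low deductible gives 96 − 0 = 96; high deductible gives 101 − 55 = 46. Stays. ✓
Beliefs are Bayes-consistent on-path and both types best-respond.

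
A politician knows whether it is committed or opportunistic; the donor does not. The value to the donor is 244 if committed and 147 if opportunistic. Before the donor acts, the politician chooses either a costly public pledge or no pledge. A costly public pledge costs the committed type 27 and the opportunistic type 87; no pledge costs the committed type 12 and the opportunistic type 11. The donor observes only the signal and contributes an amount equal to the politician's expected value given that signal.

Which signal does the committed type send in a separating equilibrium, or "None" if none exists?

None

Try committed → pledge, opportunistic → no pledge:
  If types separate, pledge earns payment 244 and no pledge earns 147.
  Committed: pledge gives 244 − 27 = 217; no pledge gives 147 − 12 = 135. No deviation. ✓
  Opportunistic: no pledge gives 147 − 11 = 136; pledge gives 244 − 87 = 157. Would deviate. ✗
Try committed → no pledge, opportunistic → pledge:
  If types separate, no pledge earns payment 244 and pledge earns 147.
  Committed: no pledge gives 244 − 12 = 232; pledge gives 147 − 27 = 120. No deviation. ✓
  Opportunistic: pledge gives 147 − 87 = 60; no pledge gives 244 − 11 = 233. Would deviate. ✗
Neither assignment is incentive-compatible.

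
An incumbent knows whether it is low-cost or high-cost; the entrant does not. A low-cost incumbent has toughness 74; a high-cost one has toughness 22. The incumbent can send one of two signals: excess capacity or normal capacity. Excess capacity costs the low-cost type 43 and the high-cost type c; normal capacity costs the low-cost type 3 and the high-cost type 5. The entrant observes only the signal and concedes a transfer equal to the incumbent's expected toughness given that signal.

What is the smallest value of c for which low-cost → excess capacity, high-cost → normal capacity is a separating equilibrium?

Under separation: excess capacity → low-cost (pays 74); normal capacity → high-cost (pays 22).
Low-cost: 74 − 43 = 31 ≥ 22 − 3 = 19. Holds regardless of c. ✓
High-cost: 22 − 5 ≥ 74 − c, so c ≥ 74 − 17 = 57.

57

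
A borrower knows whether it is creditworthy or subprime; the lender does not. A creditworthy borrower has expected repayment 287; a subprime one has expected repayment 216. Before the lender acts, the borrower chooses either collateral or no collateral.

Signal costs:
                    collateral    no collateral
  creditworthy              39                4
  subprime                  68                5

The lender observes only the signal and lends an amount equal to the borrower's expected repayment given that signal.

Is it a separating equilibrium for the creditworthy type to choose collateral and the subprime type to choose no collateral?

No

If types separate, collateral earns payment 287 and no collateral earns 216.
Creditworthy: collateral gives 287 − 39 = 248; no collateral gives 216 − 4 = 212. No deviation. ✓
Subprime: no collateral gives 216 − 5 = 211; collateral gives 287 − 68 = 219. Would deviate. ✗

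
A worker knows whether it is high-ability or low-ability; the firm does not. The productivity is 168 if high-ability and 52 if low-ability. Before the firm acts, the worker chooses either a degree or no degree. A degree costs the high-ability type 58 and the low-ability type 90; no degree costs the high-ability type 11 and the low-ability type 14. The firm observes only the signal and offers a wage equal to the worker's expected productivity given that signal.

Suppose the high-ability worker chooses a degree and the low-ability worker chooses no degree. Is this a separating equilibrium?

Under separation the firm infers type exactly: degree → high-ability (pays 168), no degree → low-ability (pays 52).
High-ability: degree gives 168 − 58 = 110; no degree gives 52 − 11 = 41. No deviation. ✓
Low-ability: no degree gives 52 − 14 = 38; degree gives 168 − 90 = 78. Would deviate. ✗

No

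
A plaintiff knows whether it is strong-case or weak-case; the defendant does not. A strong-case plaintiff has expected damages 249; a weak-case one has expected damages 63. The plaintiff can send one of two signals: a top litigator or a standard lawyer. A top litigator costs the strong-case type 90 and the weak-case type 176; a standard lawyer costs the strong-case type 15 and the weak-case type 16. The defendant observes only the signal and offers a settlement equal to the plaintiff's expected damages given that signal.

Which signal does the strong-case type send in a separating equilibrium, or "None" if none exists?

None

Try strong-case → top litigator, weak-case → standard lawyer:
  If types separate, top litigator earns payment 249 and standard lawyer earns 63.
  Strong-case: top litigator gives 249 − 90 = 159; standard lawyer gives 63 − 15 = 48. No deviation. ✓
  Weak-case: standard lawyer gives 63 − 16 = 47; top litigator gives 249 − 176 = 73. Would deviate. ✗
Try strong-case → standard lawyer, weak-case → top litigator:
  If types separate, standard lawyer earns payment 249 and top litigator earns 63.
  Strong-case: standard lawyer gives 249 − 15 = 234; top litigator gives 63 − 90 = -27. No deviation. ✓
  Weak-case: top litigator gives 63 − 176 = -113; standard lawyer gives 249 − 16 = 233. Would deviate. ✗
Neither assignment is incentive-compatible.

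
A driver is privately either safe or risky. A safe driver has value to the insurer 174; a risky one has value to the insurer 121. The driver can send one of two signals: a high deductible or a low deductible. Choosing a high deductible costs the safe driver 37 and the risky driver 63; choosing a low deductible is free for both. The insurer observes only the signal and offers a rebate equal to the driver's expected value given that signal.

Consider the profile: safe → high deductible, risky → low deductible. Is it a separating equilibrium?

If types separate, high deductible earns payment 174 and low deductible earns 121.
Safe: high deductible gives 174 − 37 = 137; low deductible gives 121 − 0 = 121. No deviation. ✓
Risky: low deductible gives 121 − 0 = 121; high deductible gives 174 − 63 = 111. No deviation. ✓
Both incentive constraints hold.

Yes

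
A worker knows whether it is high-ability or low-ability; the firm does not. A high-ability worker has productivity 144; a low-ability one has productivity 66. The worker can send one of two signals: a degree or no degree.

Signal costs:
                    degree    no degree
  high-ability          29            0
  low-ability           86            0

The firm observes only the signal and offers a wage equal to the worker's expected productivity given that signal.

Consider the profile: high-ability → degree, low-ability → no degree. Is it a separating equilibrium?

Yes

If types separate, degree earns payment 144 and no degree earns 66.
High-ability: degree gives 144 − 29 = 115; no degree gives 66 − 0 = 66. No deviation. ✓
Low-ability: no degree gives 66 − 0 = 66; degree gives 144 − 86 = 58. No deviation. ✓
Both incentive constraints hold.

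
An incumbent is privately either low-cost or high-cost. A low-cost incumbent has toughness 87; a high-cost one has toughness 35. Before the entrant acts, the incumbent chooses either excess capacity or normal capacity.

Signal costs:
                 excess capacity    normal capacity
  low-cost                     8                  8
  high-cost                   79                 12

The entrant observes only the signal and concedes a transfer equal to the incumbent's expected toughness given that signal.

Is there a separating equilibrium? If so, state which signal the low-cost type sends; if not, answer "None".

excess capacity

Try low-cost → excess capacity, high-cost → normal capacity:
  If types separate, excess capacity earns payment 87 and normal capacity earns 35.
  Low-cost: excess capacity gives 87 − 8 = 79; normal capacity gives 35 − 8 = 27. No deviation. ✓
  High-cost: normal capacity gives 35 − 12 = 23; excess capacity gives 87 − 79 = 8. No deviation. ✓
Both hold — the low-cost type sends excess capacity.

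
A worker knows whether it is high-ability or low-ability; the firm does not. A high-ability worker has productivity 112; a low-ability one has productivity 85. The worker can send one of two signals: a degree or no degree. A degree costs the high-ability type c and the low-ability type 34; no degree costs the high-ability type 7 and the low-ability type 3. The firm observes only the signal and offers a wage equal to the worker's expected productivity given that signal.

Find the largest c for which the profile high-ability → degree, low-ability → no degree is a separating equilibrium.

Under separation: degree → high-ability (pays 112); no degree → low-ability (pays 85).
Low-ability: 85 − 3 = 82 ≥ 112 − 34 = 78. Holds regardless of c. ✓
High-ability: 112 − c ≥ 85 − 7, so c ≤ 112 − 78 = 34.

34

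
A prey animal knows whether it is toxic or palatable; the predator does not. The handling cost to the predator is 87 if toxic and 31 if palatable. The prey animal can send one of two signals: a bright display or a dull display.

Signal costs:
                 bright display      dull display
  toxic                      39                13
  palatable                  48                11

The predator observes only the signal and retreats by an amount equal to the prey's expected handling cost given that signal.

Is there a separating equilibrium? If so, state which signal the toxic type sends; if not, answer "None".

None

Try toxic → bright display, palatable → dull display:
  Under separation the predator infers type exactly: bright display → toxic (pays 87), dull display → palatable (pays 31).
  Toxic: bright display gives 87 − 39 = 48; dull display gives 31 − 13 = 18. No deviation. ✓
  Palatable: dull display gives 31 − 11 = 20; bright display gives 87 − 48 = 39. Would deviate. ✗
Try toxic → dull display, palatable → bright display:
  Under separation the predator infers type exactly: dull display → toxic (pays 87), bright display → palatable (pays 31).
  Toxic: dull display gives 87 − 13 = 74; bright display gives 31 − 39 = -8. No deviation. ✓
  Palatable: bright display gives 31 − 48 = -17; dull display gives 87 − 11 = 76. Would deviate. ✗
Neither assignment is incentive-compatible.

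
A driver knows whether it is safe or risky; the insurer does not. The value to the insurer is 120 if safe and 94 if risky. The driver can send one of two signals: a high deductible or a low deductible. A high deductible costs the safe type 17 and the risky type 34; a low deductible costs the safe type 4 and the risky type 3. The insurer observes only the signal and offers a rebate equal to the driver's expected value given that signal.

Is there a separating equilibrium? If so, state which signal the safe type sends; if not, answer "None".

Try safe → high deductible, risky → low deductible:
  Under separation the insurer infers type exactly: high deductible → safe (pays 120), low deductible → risky (pays 94).
  Safe: high deductible gives 120 − 17 = 103; low deductible gives 94 − 4 = 90. No deviation. ✓
  Risky: low deductible gives 94 − 3 = 91; high deductible gives 120 − 34 = 86. No deviation. ✓
Both hold — the safe type sends high deductible.

high deductible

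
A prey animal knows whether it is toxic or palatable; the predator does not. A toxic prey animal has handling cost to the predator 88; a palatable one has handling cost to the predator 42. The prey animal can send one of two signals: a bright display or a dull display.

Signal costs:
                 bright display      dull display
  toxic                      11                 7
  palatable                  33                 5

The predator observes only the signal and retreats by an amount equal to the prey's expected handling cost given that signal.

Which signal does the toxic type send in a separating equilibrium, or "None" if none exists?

Try toxic → bright display, palatable → dull display:
  Under separation the predator infers type exactly: bright display → toxic (pays 88), dull display → palatable (pays 42).
  Toxic: bright display gives 88 − 11 = 77; dull display gives 42 − 7 = 35. No deviation. ✓
  Palatable: dull display gives 42 − 5 = 37; bright display gives 88 − 33 = 55. Would deviate. ✗
Try toxic → dull display, palatable → bright display:
  Under separation the predator infers type exactly: dull display → toxic (pays 88), bright display → palatable (pays 42).
  Toxic: dull display gives 88 − 7 = 81; bright display gives 42 − 11 = 31. No deviation. ✓
  Palatable: bright display gives 42 − 33 = 9; dull display gives 88 − 5 = 83. Would deviate. ✗
Neither assignment is incentive-compatible.

None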